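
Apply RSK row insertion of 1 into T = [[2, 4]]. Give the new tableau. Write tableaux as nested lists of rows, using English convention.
[[1, 4], [2]]

In row 1, 1 replaces 2 (the leftmost entry greater than 1); 2 is bumped to row 2. 2 starts a new row 2. The new tableau is [[1, 4], [2]].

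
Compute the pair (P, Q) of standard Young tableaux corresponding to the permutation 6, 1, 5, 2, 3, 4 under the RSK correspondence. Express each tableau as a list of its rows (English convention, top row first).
P = [[1, 2, 3, 4], [5], [6]], Q = [[1, 3, 5, 6], [2], [4]]

Insert each entry of the permutation into P by Schensted row insertion, recording in Q the position of each new cell.

Insert 6: appended to row 1. P = [[6]].
Insert 1: 1 bumps 6 from row 1; 6 starts row 2. P = [[1], [6]].
Insert 5: appended to row 1. P = [[1, 5], [6]].
Insert 2: 2 bumps 5 from row 1; 5 bumps 6 from row 2; 6 starts row 3. P = [[1, 2], [5], [6]].
Insert 3: appended to row 1. P = [[1, 2, 3], [5], [6]].
Insert 4: appended to row 1. P = [[1, 2, 3, 4], [5], [6]].

So P = [[1, 2, 3, 4], [5], [6]], Q = [[1, 3, 5, 6], [2], [4]].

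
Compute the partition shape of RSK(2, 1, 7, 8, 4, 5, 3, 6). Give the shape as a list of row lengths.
Row-insert each entry into an empty tableau.

After inserting 2: P = [[2]].
After inserting 1: P = [[1], [2]].
After inserting 7: P = [[1, 7], [2]].
After inserting 8: P = [[1, 7, 8], [2]].
After inserting 4: P = [[1, 4, 8], [2, 7]].
After inserting 5: P = [[1, 4, 5], [2, 7, 8]].
After inserting 3: P = [[1, 3, 5], [2, 4, 8], [7]].
After inserting 6: P = [[1, 3, 5, 6], [2, 4, 8], [7]].

The final insertion tableau P = [[1, 3, 5, 6], [2, 4, 8], [7]] has shape [4, 3, 1].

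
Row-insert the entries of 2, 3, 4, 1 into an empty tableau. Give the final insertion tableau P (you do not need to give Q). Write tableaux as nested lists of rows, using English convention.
P = [[1, 3, 4], [2]]

Insert 2: appended to row 1. P = [[2]].
Insert 3: appended to row 1. P = [[2, 3]].
Insert 4: appended to row 1. P = [[2, 3, 4]].
Insert 1: 1 bumps 2 from row 1; 2 starts row 2. P = [[1, 3, 4], [2]].

So P = [[1, 3, 4], [2]].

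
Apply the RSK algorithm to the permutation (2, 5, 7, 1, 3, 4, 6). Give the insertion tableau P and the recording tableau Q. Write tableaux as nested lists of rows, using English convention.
P = [[1, 3, 4, 6], [2, 5, 7]], Q = [[1, 2, 3, 7], [4, 5, 6]]

Insert each entry of the permutation into P by Schensted row insertion, recording in Q the position of each new cell.

Insert 2: appended to row 1. P = [[2]].
Insert 5: appended to row 1. P = [[2, 5]].
Insert 7: appended to row 1. P = [[2, 5, 7]].
Insert 1: 1 bumps 2 from row 1; 2 starts row 2. P = [[1, 5, 7], [2]].
Insert 3: 3 bumps 5 from row 1; 5 appends to row 2. P = [[1, 3, 7], [2, 5]].
Insert 4: 4 bumps 7 from row 1; 7 appends to row 2. P = [[1, 3, 4], [2, 5, 7]].
Insert 6: appended to row 1. P = [[1, 3, 4, 6], [2, 5, 7]].

So P = [[1, 3, 4, 6], [2, 5, 7]], Q = [[1, 2, 3, 7], [4, 5, 6]].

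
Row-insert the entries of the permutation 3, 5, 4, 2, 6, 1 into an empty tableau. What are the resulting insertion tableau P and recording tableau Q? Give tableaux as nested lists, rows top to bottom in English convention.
P = [[1, 4, 6], [2], [3], [5]], Q = [[1, 2, 5], [3], [4], [6]]

Insert each entry of the permutation into P by Schensted row insertion, recording in Q the position of each new cell.

Insert 3: appended to row 1. P = [[3]].
Insert 5: appended to row 1. P = [[3, 5]].
Insert 4: 4 bumps 5 from row 1; 5 starts row 2. P = [[3, 4], [5]].
Insert 2: 2 bumps 3 from row 1; 3 bumps 5 from row 2; 5 starts row 3. P = [[2, 4], [3], [5]].
Insert 6: appended to row 1. P = [[2, 4, 6], [3], [5]].
Insert 1: 1 bumps 2 from row 1; 2 bumps 3 from row 2; 3 bumps 5 from row 3; 5 starts row 4. P = [[1, 4, 6], [2], [3], [5]].

So P = [[1, 4, 6], [2], [3], [5]], Q = [[1, 2, 5], [3], [4], [6]].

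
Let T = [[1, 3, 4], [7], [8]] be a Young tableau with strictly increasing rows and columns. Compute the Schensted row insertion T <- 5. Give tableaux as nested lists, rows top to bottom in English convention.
5 is larger than every entry of row 1, so it is appended to row 1. The new tableau is [[1, 3, 4, 5], [7], [8]].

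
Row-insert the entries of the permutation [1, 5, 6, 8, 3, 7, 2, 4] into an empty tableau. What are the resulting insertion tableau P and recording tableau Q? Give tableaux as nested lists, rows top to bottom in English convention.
P = [[1, 2, 4, 7], [3, 6], [5, 8]], Q = [[1, 2, 3, 4], [5, 6], [7, 8]]

Insert each entry of the permutation into P by Schensted row insertion, recording in Q the position of each new cell.

Insert 1: appended to row 1. P = [[1]], Q = [[1]].
Insert 5: appended to row 1. P = [[1, 5]], Q = [[1, 2]].
Insert 6: appended to row 1. P = [[1, 5, 6]], Q = [[1, 2, 3]].
Insert 8: appended to row 1. P = [[1, 5, 6, 8]], Q = [[1, 2, 3, 4]].
Insert 3: 3 bumps 5 from row 1; 5 starts row 2. P = [[1, 3, 6, 8], [5]], Q = [[1, 2, 3, 4], [5]].
Insert 7: 7 bumps 8 from row 1; 8 appends to row 2. P = [[1, 3, 6, 7], [5, 8]], Q = [[1, 2, 3, 4], [5, 6]].
Insert 2: 2 bumps 3 from row 1; 3 bumps 5 from row 2; 5 starts row 3. P = [[1, 2, 6, 7], [3, 8], [5]], Q = [[1, 2, 3, 4], [5, 6], [7]].
Insert 4: 4 bumps 6 from row 1; 6 bumps 8 from row 2; 8 appends to row 3. P = [[1, 2, 4, 7], [3, 6], [5, 8]], Q = [[1, 2, 3, 4], [5, 6], [7, 8]].

So P = [[1, 2, 4, 7], [3, 6], [5, 8]], Q = [[1, 2, 3, 4], [5, 6], [7, 8]].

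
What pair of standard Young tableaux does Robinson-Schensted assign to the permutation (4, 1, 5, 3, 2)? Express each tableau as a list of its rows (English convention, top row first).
Insert each entry of the permutation into P by Schensted row insertion, recording in Q the position of each new cell.

After inserting 4: P = [[4]].
After inserting 1: P = [[1], [4]].
After inserting 5: P = [[1, 5], [4]].
After inserting 3: P = [[1, 3], [4, 5]].
After inserting 2: P = [[1, 2], [3, 5], [4]].

So P = [[1, 2], [3, 5], [4]], Q = [[1, 3], [2, 4], [5]].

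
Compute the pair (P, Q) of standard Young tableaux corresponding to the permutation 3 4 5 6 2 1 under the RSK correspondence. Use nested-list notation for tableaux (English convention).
P = [[1, 4, 5, 6], [2], [3]], Q = [[1, 2, 3, 4], [5], [6]]

Insert each entry of the permutation into P by Schensted row insertion, recording in Q the position of each new cell.

Insert 3: appended to row 1. P = [[3]].
Insert 4: appended to row 1. P = [[3, 4]].
Insert 5: appended to row 1. P = [[3, 4, 5]].
Insert 6: appended to row 1. P = [[3, 4, 5, 6]].
Insert 2: 2 bumps 3 from row 1; 3 starts row 2. P = [[2, 4, 5, 6], [3]].
Insert 1: 1 bumps 2 from row 1; 2 bumps 3 from row 2; 3 starts row 3. P = [[1, 4, 5, 6], [2], [3]].

So P = [[1, 4, 5, 6], [2], [3]], Q = [[1, 2, 3, 4], [5], [6]].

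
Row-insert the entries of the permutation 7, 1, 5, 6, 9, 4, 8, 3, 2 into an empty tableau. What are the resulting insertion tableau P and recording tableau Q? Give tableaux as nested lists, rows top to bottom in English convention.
Insert each entry of the permutation into P by Schensted row insertion, recording in Q the position of each new cell.

Insert 7: appended to row 1. P = [[7]], Q = [[1]].
Insert 1: 1 bumps 7 from row 1; 7 starts row 2. P = [[1], [7]], Q = [[1], [2]].
Insert 5: appended to row 1. P = [[1, 5], [7]], Q = [[1, 3], [2]].
Insert 6: appended to row 1. P = [[1, 5, 6], [7]], Q = [[1, 3, 4], [2]].
Insert 9: appended to row 1. P = [[1, 5, 6, 9], [7]], Q = [[1, 3, 4, 5], [2]].
Insert 4: 4 bumps 5 from row 1; 5 bumps 7 from row 2; 7 starts row 3. P = [[1, 4, 6, 9], [5], [7]], Q = [[1, 3, 4, 5], [2], [6]].
Insert 8: 8 bumps 9 from row 1; 9 appends to row 2. P = [[1, 4, 6, 8], [5, 9], [7]], Q = [[1, 3, 4, 5], [2, 7], [6]].
Insert 3: 3 bumps 4 from row 1; 4 bumps 5 from row 2; 5 bumps 7 from row 3; 7 starts row 4. P = [[1, 3, 6, 8], [4, 9], [5], [7]], Q = [[1, 3, 4, 5], [2, 7], [6], [8]].
Insert 2: 2 bumps 3 from row 1; 3 bumps 4 from row 2; 4 bumps 5 from row 3; 5 bumps 7 from row 4; 7 starts row 5. P = [[1, 2, 6, 8], [3, 9], [4], [5], [7]], Q = [[1, 3, 4, 5], [2, 7], [6], [8], [9]].

So P = [[1, 2, 6, 8], [3, 9], [4], [5], [7]], Q = [[1, 3, 4, 5], [2, 7], [6], [8], [9]].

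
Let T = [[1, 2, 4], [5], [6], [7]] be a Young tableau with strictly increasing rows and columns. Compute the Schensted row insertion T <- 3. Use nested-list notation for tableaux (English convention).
In row 1, 3 replaces 4 (the leftmost entry greater than 3); 4 is bumped to row 2. In row 2, 4 replaces 5 (the leftmost entry greater than 4); 5 is bumped to row 3. In row 3, 5 replaces 6 (the leftmost entry greater than 5); 6 is bumped to row 4. In row 4, 6 replaces 7 (the leftmost entry greater than 6); 7 is bumped to row 5. 7 starts a new row 5. The new tableau is [[1, 2, 3], [4], [5], [6], [7]].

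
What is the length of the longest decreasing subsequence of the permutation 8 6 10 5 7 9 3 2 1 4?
6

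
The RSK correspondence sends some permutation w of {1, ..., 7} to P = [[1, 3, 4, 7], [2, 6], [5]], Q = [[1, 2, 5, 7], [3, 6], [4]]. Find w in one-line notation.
2 5 3 1 6 4 7

Reverse the RSK construction: for i from n down to 1, find the cell of Q containing i, remove the entry at that cell from P, and reverse-bump it up through P; the value ejected from row 1 is w(i).

Step i=7: Q has 7 at row 1, column 4; remove that cell from P, ejecting 7. So w(7) = 7. P is now [[1, 3, 4], [2, 6], [5]].
Step i=6: Q has 6 at row 2, column 2; remove 6 from row 2 of P and reverse-bump: 6 enters row 1 and ejects 4. So w(6) = 4. P is now [[1, 3, 6], [2], [5]].
Step i=5: Q has 5 at row 1, column 3; remove that cell from P, ejecting 6. So w(5) = 6. P is now [[1, 3], [2], [5]].
Step i=4: Q has 4 at row 3, column 1; remove 5 from row 3 of P and reverse-bump: 5 enters row 2 and ejects 2; 2 enters row 1 and ejects 1. So w(4) = 1. P is now [[2, 3], [5]].
Step i=3: Q has 3 at row 2, column 1; remove 5 from row 2 of P and reverse-bump: 5 enters row 1 and ejects 3. So w(3) = 3. P is now [[2, 5]].
Step i=2: Q has 2 at row 1, column 2; remove that cell from P, ejecting 5. So w(2) = 5. P is now [[2]].
Step i=1: Q has 1 at row 1, column 1; remove that cell from P, ejecting 2. So w(1) = 2. P is now [].

So w = 2 5 3 1 6 4 7.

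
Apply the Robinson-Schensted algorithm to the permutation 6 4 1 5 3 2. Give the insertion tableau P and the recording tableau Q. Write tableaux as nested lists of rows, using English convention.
Insert each entry of the permutation into P by Schensted row insertion, recording in Q the position of each new cell.

Insert 6: appended to row 1. P = [[6]].
Insert 4: 4 bumps 6 from row 1; 6 starts row 2. P = [[4], [6]].
Insert 1: 1 bumps 4 from row 1; 4 bumps 6 from row 2; 6 starts row 3. P = [[1], [4], [6]].
Insert 5: appended to row 1. P = [[1, 5], [4], [6]].
Insert 3: 3 bumps 5 from row 1; 5 appends to row 2. P = [[1, 3], [4, 5], [6]].
Insert 2: 2 bumps 3 from row 1; 3 bumps 4 from row 2; 4 bumps 6 from row 3; 6 starts row 4. P = [[1, 2], [3, 5], [4], [6]].

So P = [[1, 2], [3, 5], [4], [6]], Q = [[1, 4], [2, 5], [3], [6]].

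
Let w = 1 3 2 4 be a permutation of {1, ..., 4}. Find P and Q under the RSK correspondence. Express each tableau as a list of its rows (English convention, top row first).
Insert each entry of the permutation into P by Schensted row insertion, recording in Q the position of each new cell.

Insert 1: appended to row 1. P = [[1]].
Insert 3: appended to row 1. P = [[1, 3]].
Insert 2: 2 bumps 3 from row 1; 3 starts row 2. P = [[1, 2], [3]].
Insert 4: appended to row 1. P = [[1, 2, 4], [3]].

So P = [[1, 2, 4], [3]], Q = [[1, 2, 4], [3]].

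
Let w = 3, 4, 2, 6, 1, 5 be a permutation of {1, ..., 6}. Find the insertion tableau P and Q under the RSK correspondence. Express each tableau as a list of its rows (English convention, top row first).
Insert each entry of the permutation into P by Schensted row insertion, recording in Q the position of each new cell.

Insert 3: appended to row 1. P = [[3]].
Insert 4: appended to row 1. P = [[3, 4]].
Insert 2: 2 bumps 3 from row 1; 3 starts row 2. P = [[2, 4], [3]].
Insert 6: appended to row 1. P = [[2, 4, 6], [3]].
Insert 1: 1 bumps 2 from row 1; 2 bumps 3 from row 2; 3 starts row 3. P = [[1, 4, 6], [2], [3]].
Insert 5: 5 bumps 6 from row 1; 6 appends to row 2. P = [[1, 4, 5], [2, 6], [3]].

So P = [[1, 4, 5], [2, 6], [3]], Q = [[1, 2, 4], [3, 6], [5]].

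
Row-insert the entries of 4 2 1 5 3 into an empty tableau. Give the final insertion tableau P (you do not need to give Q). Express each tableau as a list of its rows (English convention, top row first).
Insert 4: appended to row 1. P = [[4]].
Insert 2: 2 bumps 4 from row 1; 4 starts row 2. P = [[2], [4]].
Insert 1: 1 bumps 2 from row 1; 2 bumps 4 from row 2; 4 starts row 3. P = [[1], [2], [4]].
Insert 5: appended to row 1. P = [[1, 5], [2], [4]].
Insert 3: 3 bumps 5 from row 1; 5 appends to row 2. P = [[1, 3], [2, 5], [4]].

So P = [[1, 3], [2, 5], [4]].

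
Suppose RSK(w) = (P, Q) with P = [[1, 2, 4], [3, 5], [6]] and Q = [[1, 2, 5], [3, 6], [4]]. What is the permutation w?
Reverse RSK: for i = n, n-1, ..., 1, locate i in Q, remove the corresponding corner cell from P, and reverse-bump its entry up through P; the value ejected from row 1 is w(i).

So w = 1 6 3 2 5 4.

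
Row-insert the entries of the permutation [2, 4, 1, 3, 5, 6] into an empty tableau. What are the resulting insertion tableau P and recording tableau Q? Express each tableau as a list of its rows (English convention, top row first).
P = [[1, 3, 5, 6], [2, 4]], Q = [[1, 2, 5, 6], [3, 4]]

Insert each entry of the permutation into P by Schensted row insertion, recording in Q the position of each new cell.

Insert 2: appended to row 1. P = [[2]].
Insert 4: appended to row 1. P = [[2, 4]].
Insert 1: 1 bumps 2 from row 1; 2 starts row 2. P = [[1, 4], [2]].
Insert 3: 3 bumps 4 from row 1; 4 appends to row 2. P = [[1, 3], [2, 4]].
Insert 5: appended to row 1. P = [[1, 3, 5], [2, 4]].
Insert 6: appended to row 1. P = [[1, 3, 5, 6], [2, 4]].

So P = [[1, 3, 5, 6], [2, 4]], Q = [[1, 2, 5, 6], [3, 4]].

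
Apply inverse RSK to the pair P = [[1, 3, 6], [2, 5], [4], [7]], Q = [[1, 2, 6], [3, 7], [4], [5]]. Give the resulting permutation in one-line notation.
4 7 5 2 1 6 3

Reverse the RSK construction: for i from n down to 1, find the cell of Q containing i, remove the entry at that cell from P, and reverse-bump it up through P; the value ejected from row 1 is w(i).

Step i=7: Q has 7 at row 2, column 2; remove 5 from row 2 of P and reverse-bump: 5 enters row 1 and ejects 3. So w(7) = 3. P is now [[1, 5, 6], [2], [4], [7]].
Step i=6: Q has 6 at row 1, column 3; remove that cell from P, ejecting 6. So w(6) = 6. P is now [[1, 5], [2], [4], [7]].
Step i=5: Q has 5 at row 4, column 1; remove 7 from row 4 of P and reverse-bump: 7 enters row 3 and ejects 4; 4 enters row 2 and ejects 2; 2 enters row 1 and ejects 1. So w(5) = 1. P is now [[2, 5], [4], [7]].
Step i=4: Q has 4 at row 3, column 1; remove 7 from row 3 of P and reverse-bump: 7 enters row 2 and ejects 4; 4 enters row 1 and ejects 2. So w(4) = 2. P is now [[4, 5], [7]].
Step i=3: Q has 3 at row 2, column 1; remove 7 from row 2 of P and reverse-bump: 7 enters row 1 and ejects 5. So w(3) = 5. P is now [[4, 7]].
Step i=2: Q has 2 at row 1, column 2; remove that cell from P, ejecting 7. So w(2) = 7. P is now [[4]].
Step i=1: Q has 1 at row 1, column 1; remove that cell from P, ejecting 4. So w(1) = 4. P is now [].

So w = 4 7 5 2 1 6 3.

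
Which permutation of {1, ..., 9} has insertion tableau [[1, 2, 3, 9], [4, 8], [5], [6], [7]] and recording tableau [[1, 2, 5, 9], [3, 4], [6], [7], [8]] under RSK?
7 8 1 2 6 5 4 3 9

Reverse the RSK construction: for i from n down to 1, find the cell of Q containing i, remove the entry at that cell from P, and reverse-bump it up through P; the value ejected from row 1 is w(i).

Step i=9: Q has 9 at row 1, column 4; remove that cell from P, ejecting 9. So w(9) = 9. P is now [[1, 2, 3], [4, 8], [5], [6], [7]].
Step i=8: Q has 8 at row 5, column 1; remove 7 from row 5 of P and reverse-bump: 7 enters row 4 and ejects 6; 6 enters row 3 and ejects 5; 5 enters row 2 and ejects 4; 4 enters row 1 and ejects 3. So w(8) = 3. P is now [[1, 2, 4], [5, 8], [6], [7]].
Step i=7: Q has 7 at row 4, column 1; remove 7 from row 4 of P and reverse-bump: 7 enters row 3 and ejects 6; 6 enters row 2 and ejects 5; 5 enters row 1 and ejects 4. So w(7) = 4. P is now [[1, 2, 5], [6, 8], [7]].
Step i=6: Q has 6 at row 3, column 1; remove 7 from row 3 of P and reverse-bump: 7 enters row 2 and ejects 6; 6 enters row 1 and ejects 5. So w(6) = 5. P is now [[1, 2, 6], [7, 8]].
Step i=5: Q has 5 at row 1, column 3; remove that cell from P, ejecting 6. So w(5) = 6. P is now [[1, 2], [7, 8]].
Step i=4: Q has 4 at row 2, column 2; remove 8 from row 2 of P and reverse-bump: 8 enters row 1 and ejects 2. So w(4) = 2. P is now [[1, 8], [7]].
Step i=3: Q has 3 at row 2, column 1; remove 7 from row 2 of P and reverse-bump: 7 enters row 1 and ejects 1. So w(3) = 1. P is now [[7, 8]].
Step i=2: Q has 2 at row 1, column 2; remove that cell from P, ejecting 8. So w(2) = 8. P is now [[7]].
Step i=1: Q has 1 at row 1, column 1; remove that cell from P, ejecting 7. So w(1) = 7. P is now [].

So w = 7 8 1 2 6 5 4 3 9.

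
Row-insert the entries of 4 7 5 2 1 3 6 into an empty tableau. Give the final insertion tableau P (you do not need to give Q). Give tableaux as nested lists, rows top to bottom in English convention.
P = [[1, 3, 6], [2, 5], [4], [7]]

Insert 4: appended to row 1. P = [[4]].
Insert 7: appended to row 1. P = [[4, 7]].
Insert 5: 5 bumps 7 from row 1; 7 starts row 2. P = [[4, 5], [7]].
Insert 2: 2 bumps 4 from row 1; 4 bumps 7 from row 2; 7 starts row 3. P = [[2, 5], [4], [7]].
Insert 1: 1 bumps 2 from row 1; 2 bumps 4 from row 2; 4 bumps 7 from row 3; 7 starts row 4. P = [[1, 5], [2], [4], [7]].
Insert 3: 3 bumps 5 from row 1; 5 appends to row 2. P = [[1, 3], [2, 5], [4], [7]].
Insert 6: appended to row 1. P = [[1, 3, 6], [2, 5], [4], [7]].

So P = [[1, 3, 6], [2, 5], [4], [7]].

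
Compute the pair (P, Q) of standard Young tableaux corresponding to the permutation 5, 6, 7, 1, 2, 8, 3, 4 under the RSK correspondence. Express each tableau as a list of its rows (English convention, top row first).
Insert each entry of the permutation into P by Schensted row insertion, recording in Q the position of each new cell.

Insert 5: appended to row 1. P = [[5]].
Insert 6: appended to row 1. P = [[5, 6]].
Insert 7: appended to row 1. P = [[5, 6, 7]].
Insert 1: 1 bumps 5 from row 1; 5 starts row 2. P = [[1, 6, 7], [5]].
Insert 2: 2 bumps 6 from row 1; 6 appends to row 2. P = [[1, 2, 7], [5, 6]].
Insert 8: appended to row 1. P = [[1, 2, 7, 8], [5, 6]].
Insert 3: 3 bumps 7 from row 1; 7 appends to row 2. P = [[1, 2, 3, 8], [5, 6, 7]].
Insert 4: 4 bumps 8 from row 1; 8 appends to row 2. P = [[1, 2, 3, 4], [5, 6, 7, 8]].

So P = [[1, 2, 3, 4], [5, 6, 7, 8]], Q = [[1, 2, 3, 6], [4, 5, 7, 8]].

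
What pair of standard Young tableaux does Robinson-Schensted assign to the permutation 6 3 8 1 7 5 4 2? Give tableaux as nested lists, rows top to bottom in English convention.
P = [[1, 2], [3, 4], [5, 7], [6], [8]], Q = [[1, 3], [2, 5], [4, 6], [7], [8]]

Insert each entry of the permutation into P by Schensted row insertion, recording in Q the position of each new cell.

Insert 6: appended to row 1. P = [[6]], Q = [[1]].
Insert 3: 3 bumps 6 from row 1; 6 starts row 2. P = [[3], [6]], Q = [[1], [2]].
Insert 8: appended to row 1. P = [[3, 8], [6]], Q = [[1, 3], [2]].
Insert 1: 1 bumps 3 from row 1; 3 bumps 6 from row 2; 6 starts row 3. P = [[1, 8], [3], [6]], Q = [[1, 3], [2], [4]].
Insert 7: 7 bumps 8 from row 1; 8 appends to row 2. P = [[1, 7], [3, 8], [6]], Q = [[1, 3], [2, 5], [4]].
Insert 5: 5 bumps 7 from row 1; 7 bumps 8 from row 2; 8 appends to row 3. P = [[1, 5], [3, 7], [6, 8]], Q = [[1, 3], [2, 5], [4, 6]].
Insert 4: 4 bumps 5 from row 1; 5 bumps 7 from row 2; 7 bumps 8 from row 3; 8 starts row 4. P = [[1, 4], [3, 5], [6, 7], [8]], Q = [[1, 3], [2, 5], [4, 6], [7]].
Insert 2: 2 bumps 4 from row 1; 4 bumps 5 from row 2; 5 bumps 6 from row 3; 6 bumps 8 from row 4; 8 starts row 5. P = [[1, 2], [3, 4], [5, 7], [6], [8]], Q = [[1, 3], [2, 5], [4, 6], [7], [8]].

So P = [[1, 2], [3, 4], [5, 7], [6], [8]], Q = [[1, 3], [2, 5], [4, 6], [7], [8]].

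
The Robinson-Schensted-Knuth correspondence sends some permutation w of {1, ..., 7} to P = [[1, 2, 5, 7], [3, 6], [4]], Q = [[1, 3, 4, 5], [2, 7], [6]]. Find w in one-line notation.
4 1 3 6 7 2 5

Reverse the RSK construction: for i from n down to 1, find the cell of Q containing i, remove the entry at that cell from P, and reverse-bump it up through P; the value ejected from row 1 is w(i).

Step i=7: Q has 7 at row 2, column 2; remove 6 from row 2 of P and reverse-bump: 6 enters row 1 and ejects 5. So w(7) = 5. P is now [[1, 2, 6, 7], [3], [4]].
Step i=6: Q has 6 at row 3, column 1; remove 4 from row 3 of P and reverse-bump: 4 enters row 2 and ejects 3; 3 enters row 1 and ejects 2. So w(6) = 2. P is now [[1, 3, 6, 7], [4]].
Step i=5: Q has 5 at row 1, column 4; remove that cell from P, ejecting 7. So w(5) = 7. P is now [[1, 3, 6], [4]].
Step i=4: Q has 4 at row 1, column 3; remove that cell from P, ejecting 6. So w(4) = 6. P is now [[1, 3], [4]].
Step i=3: Q has 3 at row 1, column 2; remove that cell from P, ejecting 3. So w(3) = 3. P is now [[1], [4]].
Step i=2: Q has 2 at row 2, column 1; remove 4 from row 2 of P and reverse-bump: 4 enters row 1 and ejects 1. So w(2) = 1. P is now [[4]].
Step i=1: Q has 1 at row 1, column 1; remove that cell from P, ejecting 4. So w(1) = 4. P is now [].

So w = 4 1 3 6 7 2 5.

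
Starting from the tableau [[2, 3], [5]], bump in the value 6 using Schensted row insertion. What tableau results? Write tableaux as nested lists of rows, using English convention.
[[2, 3, 6], [5]]

6 is larger than every entry of row 1, so it is appended to row 1. The new tableau is [[2, 3, 6], [5]].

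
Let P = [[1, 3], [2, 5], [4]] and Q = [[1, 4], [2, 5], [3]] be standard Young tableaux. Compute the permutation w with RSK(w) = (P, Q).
Reverse the RSK construction: for i from n down to 1, find the cell of Q containing i, remove the entry at that cell from P, and reverse-bump it up through P; the value ejected from row 1 is w(i).

Step i=5: Q has 5 at row 2, column 2; remove 5 from row 2 of P and reverse-bump: 5 enters row 1 and ejects 3. So w(5) = 3. P is now [[1, 5], [2], [4]].
Step i=4: Q has 4 at row 1, column 2; remove that cell from P, ejecting 5. So w(4) = 5. P is now [[1], [2], [4]].
Step i=3: Q has 3 at row 3, column 1; remove 4 from row 3 of P and reverse-bump: 4 enters row 2 and ejects 2; 2 enters row 1 and ejects 1. So w(3) = 1. P is now [[2], [4]].
Step i=2: Q has 2 at row 2, column 1; remove 4 from row 2 of P and reverse-bump: 4 enters row 1 and ejects 2. So w(2) = 2. P is now [[4]].
Step i=1: Q has 1 at row 1, column 1; remove that cell from P, ejecting 4. So w(1) = 4. P is now [].

So w = 4 2 1 5 3.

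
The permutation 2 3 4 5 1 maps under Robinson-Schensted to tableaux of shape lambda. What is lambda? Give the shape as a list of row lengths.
Row-insert each entry into an empty tableau.

After inserting 2: P = [[2]].
After inserting 3: P = [[2, 3]].
After inserting 4: P = [[2, 3, 4]].
After inserting 5: P = [[2, 3, 4, 5]].
After inserting 1: P = [[1, 3, 4, 5], [2]].

The final insertion tableau P = [[1, 3, 4, 5], [2]] has shape [4, 1].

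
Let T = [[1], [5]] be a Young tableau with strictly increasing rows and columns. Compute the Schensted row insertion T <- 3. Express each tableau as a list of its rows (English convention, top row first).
[[1, 3], [5]]

3 is larger than every entry of row 1, so it is appended to row 1. The new tableau is [[1, 3], [5]].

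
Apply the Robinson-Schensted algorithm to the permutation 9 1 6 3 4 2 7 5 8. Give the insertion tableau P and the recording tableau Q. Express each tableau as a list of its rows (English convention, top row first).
P = [[1, 2, 4, 5, 8], [3, 7], [6], [9]], Q = [[1, 3, 5, 7, 9], [2, 8], [4], [6]]

Insert each entry of the permutation into P by Schensted row insertion, recording in Q the position of each new cell.

Insert 9: appended to row 1. P = [[9]].
Insert 1: 1 bumps 9 from row 1; 9 starts row 2. P = [[1], [9]].
Insert 6: appended to row 1. P = [[1, 6], [9]].
Insert 3: 3 bumps 6 from row 1; 6 bumps 9 from row 2; 9 starts row 3. P = [[1, 3], [6], [9]].
Insert 4: appended to row 1. P = [[1, 3, 4], [6], [9]].
Insert 2: 2 bumps 3 from row 1; 3 bumps 6 from row 2; 6 bumps 9 from row 3; 9 starts row 4. P = [[1, 2, 4], [3], [6], [9]].
Insert 7: appended to row 1. P = [[1, 2, 4, 7], [3], [6], [9]].
Insert 5: 5 bumps 7 from row 1; 7 appends to row 2. P = [[1, 2, 4, 5], [3, 7], [6], [9]].
Insert 8: appended to row 1. P = [[1, 2, 4, 5, 8], [3, 7], [6], [9]].

So P = [[1, 2, 4, 5, 8], [3, 7], [6], [9]], Q = [[1, 3, 5, 7, 9], [2, 8], [4], [6]].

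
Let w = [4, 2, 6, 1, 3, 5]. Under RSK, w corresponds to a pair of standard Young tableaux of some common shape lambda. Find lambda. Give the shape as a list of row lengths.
Row-insert each entry into an empty tableau.

After inserting 4: P = [[4]].
After inserting 2: P = [[2], [4]].
After inserting 6: P = [[2, 6], [4]].
After inserting 1: P = [[1, 6], [2], [4]].
After inserting 3: P = [[1, 3], [2, 6], [4]].
After inserting 5: P = [[1, 3, 5], [2, 6], [4]].

The final insertion tableau P = [[1, 3, 5], [2, 6], [4]] has shape [3, 2, 1].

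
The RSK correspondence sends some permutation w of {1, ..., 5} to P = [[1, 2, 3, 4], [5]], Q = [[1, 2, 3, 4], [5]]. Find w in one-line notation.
Reverse RSK: for i = n, n-1, ..., 1, locate i in Q, remove the corresponding corner cell from P, and reverse-bump its entry up through P; the value ejected from row 1 is w(i).

So w = 1 2 3 5 4.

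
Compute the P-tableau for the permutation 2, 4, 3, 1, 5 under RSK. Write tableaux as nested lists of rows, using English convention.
P = [[1, 3, 5], [2], [4]]

Insert 2: appended to row 1. P = [[2]].
Insert 4: appended to row 1. P = [[2, 4]].
Insert 3: 3 bumps 4 from row 1; 4 starts row 2. P = [[2, 3], [4]].
Insert 1: 1 bumps 2 from row 1; 2 bumps 4 from row 2; 4 starts row 3. P = [[1, 3], [2], [4]].
Insert 5: appended to row 1. P = [[1, 3, 5], [2], [4]].

So P = [[1, 3, 5], [2], [4]].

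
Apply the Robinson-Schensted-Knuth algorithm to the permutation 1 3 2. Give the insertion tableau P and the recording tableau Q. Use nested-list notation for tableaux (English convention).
P = [[1, 2], [3]], Q = [[1, 2], [3]]

Insert each entry of the permutation into P by Schensted row insertion, recording in Q the position of each new cell.

Insert 1: appended to row 1. P = [[1]].
Insert 3: appended to row 1. P = [[1, 3]].
Insert 2: 2 bumps 3 from row 1; 3 starts row 2. P = [[1, 2], [3]].

So P = [[1, 2], [3]], Q = [[1, 2], [3]].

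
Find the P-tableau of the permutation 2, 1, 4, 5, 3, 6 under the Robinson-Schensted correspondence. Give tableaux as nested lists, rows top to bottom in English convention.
Insert 2: appended to row 1. P = [[2]].
Insert 1: 1 bumps 2 from row 1; 2 starts row 2. P = [[1], [2]].
Insert 4: appended to row 1. P = [[1, 4], [2]].
Insert 5: appended to row 1. P = [[1, 4, 5], [2]].
Insert 3: 3 bumps 4 from row 1; 4 appends to row 2. P = [[1, 3, 5], [2, 4]].
Insert 6: appended to row 1. P = [[1, 3, 5, 6], [2, 4]].

So P = [[1, 3, 5, 6], [2, 4]].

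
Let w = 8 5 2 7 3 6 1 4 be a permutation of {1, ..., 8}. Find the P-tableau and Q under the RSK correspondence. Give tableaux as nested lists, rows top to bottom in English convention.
Insert each entry of the permutation into P by Schensted row insertion, recording in Q the position of each new cell.

Insert 8: appended to row 1. P = [[8]], Q = [[1]].
Insert 5: 5 bumps 8 from row 1; 8 starts row 2. P = [[5], [8]], Q = [[1], [2]].
Insert 2: 2 bumps 5 from row 1; 5 bumps 8 from row 2; 8 starts row 3. P = [[2], [5], [8]], Q = [[1], [2], [3]].
Insert 7: appended to row 1. P = [[2, 7], [5], [8]], Q = [[1, 4], [2], [3]].
Insert 3: 3 bumps 7 from row 1; 7 appends to row 2. P = [[2, 3], [5, 7], [8]], Q = [[1, 4], [2, 5], [3]].
Insert 6: appended to row 1. P = [[2, 3, 6], [5, 7], [8]], Q = [[1, 4, 6], [2, 5], [3]].
Insert 1: 1 bumps 2 from row 1; 2 bumps 5 from row 2; 5 bumps 8 from row 3; 8 starts row 4. P = [[1, 3, 6], [2, 7], [5], [8]], Q = [[1, 4, 6], [2, 5], [3], [7]].
Insert 4: 4 bumps 6 from row 1; 6 bumps 7 from row 2; 7 appends to row 3. P = [[1, 3, 4], [2, 6], [5, 7], [8]], Q = [[1, 4, 6], [2, 5], [3, 8], [7]].

So P = [[1, 3, 4], [2, 6], [5, 7], [8]], Q = [[1, 4, 6], [2, 5], [3, 8], [7]].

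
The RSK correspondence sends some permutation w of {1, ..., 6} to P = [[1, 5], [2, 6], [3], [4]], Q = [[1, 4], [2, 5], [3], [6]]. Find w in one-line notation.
4 3 2 6 5 1

Reverse the RSK construction: for i from n down to 1, find the cell of Q containing i, remove the entry at that cell from P, and reverse-bump it up through P; the value ejected from row 1 is w(i).

Step i=6: Q has 6 at row 4, column 1; remove 4 from row 4 of P and reverse-bump: 4 enters row 3 and ejects 3; 3 enters row 2 and ejects 2; 2 enters row 1 and ejects 1. So w(6) = 1. P is now [[2, 5], [3, 6], [4]].
Step i=5: Q has 5 at row 2, column 2; remove 6 from row 2 of P and reverse-bump: 6 enters row 1 and ejects 5. So w(5) = 5. P is now [[2, 6], [3], [4]].
Step i=4: Q has 4 at row 1, column 2; remove that cell from P, ejecting 6. So w(4) = 6. P is now [[2], [3], [4]].
Step i=3: Q has 3 at row 3, column 1; remove 4 from row 3 of P and reverse-bump: 4 enters row 2 and ejects 3; 3 enters row 1 and ejects 2. So w(3) = 2. P is now [[3], [4]].
Step i=2: Q has 2 at row 2, column 1; remove 4 from row 2 of P and reverse-bump: 4 enters row 1 and ejects 3. So w(2) = 3. P is now [[4]].
Step i=1: Q has 1 at row 1, column 1; remove that cell from P, ejecting 4. So w(1) = 4. P is now [].

So w = 4 3 2 6 5 1.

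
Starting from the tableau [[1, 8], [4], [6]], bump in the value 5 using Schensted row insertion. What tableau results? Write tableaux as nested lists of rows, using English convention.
In row 1, 5 replaces 8 (the leftmost entry greater than 5); 8 is bumped to row 2. 8 is appended to row 2. The new tableau is [[1, 5], [4, 8], [6]].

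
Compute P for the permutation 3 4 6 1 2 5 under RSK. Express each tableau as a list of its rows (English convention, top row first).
P = [[1, 2, 5], [3, 4, 6]]

After inserting 3: P = [[3]].
After inserting 4: P = [[3, 4]].
After inserting 6: P = [[3, 4, 6]].
After inserting 1: P = [[1, 4, 6], [3]].
After inserting 2: P = [[1, 2, 6], [3, 4]].
After inserting 5: P = [[1, 2, 5], [3, 4, 6]].

So P = [[1, 2, 5], [3, 4, 6]].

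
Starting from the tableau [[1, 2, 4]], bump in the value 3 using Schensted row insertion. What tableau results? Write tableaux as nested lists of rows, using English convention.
In row 1, 3 replaces 4 (the leftmost entry greater than 3); 4 is bumped to row 2. 4 starts a new row 2. The new tableau is [[1, 2, 3], [4]].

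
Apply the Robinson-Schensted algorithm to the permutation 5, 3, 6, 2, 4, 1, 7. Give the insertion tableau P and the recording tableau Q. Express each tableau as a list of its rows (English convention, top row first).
P = [[1, 4, 7], [2, 6], [3], [5]], Q = [[1, 3, 7], [2, 5], [4], [6]]

Insert each entry of the permutation into P by Schensted row insertion, recording in Q the position of each new cell.

After inserting 5: P = [[5]].
After inserting 3: P = [[3], [5]].
After inserting 6: P = [[3, 6], [5]].
After inserting 2: P = [[2, 6], [3], [5]].
After inserting 4: P = [[2, 4], [3, 6], [5]].
After inserting 1: P = [[1, 4], [2, 6], [3], [5]].
After inserting 7: P = [[1, 4, 7], [2, 6], [3], [5]].

So P = [[1, 4, 7], [2, 6], [3], [5]], Q = [[1, 3, 7], [2, 5], [4], [6]].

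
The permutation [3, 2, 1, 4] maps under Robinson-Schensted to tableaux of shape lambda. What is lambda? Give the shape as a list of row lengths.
[2, 1, 1]

Row-insert each entry into an empty tableau.

After inserting 3: P = [[3]].
After inserting 2: P = [[2], [3]].
After inserting 1: P = [[1], [2], [3]].
After inserting 4: P = [[1, 4], [2], [3]].

The final insertion tableau P = [[1, 4], [2], [3]] has shape [2, 1, 1].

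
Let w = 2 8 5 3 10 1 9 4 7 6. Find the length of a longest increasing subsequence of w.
4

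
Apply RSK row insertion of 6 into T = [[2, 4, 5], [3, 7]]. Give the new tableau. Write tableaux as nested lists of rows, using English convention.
6 is larger than every entry of row 1, so it is appended to row 1. The new tableau is [[2, 4, 5, 6], [3, 7]].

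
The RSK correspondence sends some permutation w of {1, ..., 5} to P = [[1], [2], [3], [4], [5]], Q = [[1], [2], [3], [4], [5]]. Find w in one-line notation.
5 4 3 2 1

Reverse RSK: for i = n, n-1, ..., 1, locate i in Q, remove the corresponding corner cell from P, and reverse-bump its entry up through P; the value ejected from row 1 is w(i).

So w = 5 4 3 2 1.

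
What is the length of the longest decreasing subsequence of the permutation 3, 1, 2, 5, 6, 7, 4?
2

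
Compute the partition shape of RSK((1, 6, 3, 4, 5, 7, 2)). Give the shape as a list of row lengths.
[5, 1, 1]

Row-insert each entry into an empty tableau.

After inserting 1: P = [[1]].
After inserting 6: P = [[1, 6]].
After inserting 3: P = [[1, 3], [6]].
After inserting 4: P = [[1, 3, 4], [6]].
After inserting 5: P = [[1, 3, 4, 5], [6]].
After inserting 7: P = [[1, 3, 4, 5, 7], [6]].
After inserting 2: P = [[1, 2, 4, 5, 7], [3], [6]].

The final insertion tableau P = [[1, 2, 4, 5, 7], [3], [6]] has shape [5, 1, 1].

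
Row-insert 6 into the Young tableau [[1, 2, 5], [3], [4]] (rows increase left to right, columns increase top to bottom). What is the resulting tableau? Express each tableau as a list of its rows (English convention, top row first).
6 is larger than every entry of row 1, so it is appended to row 1. The new tableau is [[1, 2, 5, 6], [3], [4]].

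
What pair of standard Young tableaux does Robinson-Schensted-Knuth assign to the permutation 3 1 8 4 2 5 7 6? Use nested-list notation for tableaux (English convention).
Insert each entry of the permutation into P by Schensted row insertion, recording in Q the position of each new cell.

After inserting 3: P = [[3]].
After inserting 1: P = [[1], [3]].
After inserting 8: P = [[1, 8], [3]].
After inserting 4: P = [[1, 4], [3, 8]].
After inserting 2: P = [[1, 2], [3, 4], [8]].
After inserting 5: P = [[1, 2, 5], [3, 4], [8]].
After inserting 7: P = [[1, 2, 5, 7], [3, 4], [8]].
After inserting 6: P = [[1, 2, 5, 6], [3, 4, 7], [8]].

So P = [[1, 2, 5, 6], [3, 4, 7], [8]], Q = [[1, 3, 6, 7], [2, 4, 8], [5]].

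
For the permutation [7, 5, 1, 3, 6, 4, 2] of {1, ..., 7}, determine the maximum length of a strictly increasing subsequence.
3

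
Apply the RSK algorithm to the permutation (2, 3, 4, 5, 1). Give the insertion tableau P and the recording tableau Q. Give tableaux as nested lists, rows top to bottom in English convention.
P = [[1, 3, 4, 5], [2]], Q = [[1, 2, 3, 4], [5]]

Insert each entry of the permutation into P by Schensted row insertion, recording in Q the position of each new cell.

Insert 2: appended to row 1. P = [[2]], Q = [[1]].
Insert 3: appended to row 1. P = [[2, 3]], Q = [[1, 2]].
Insert 4: appended to row 1. P = [[2, 3, 4]], Q = [[1, 2, 3]].
Insert 5: appended to row 1. P = [[2, 3, 4, 5]], Q = [[1, 2, 3, 4]].
Insert 1: 1 bumps 2 from row 1; 2 starts row 2. P = [[1, 3, 4, 5], [2]], Q = [[1, 2, 3, 4], [5]].

So P = [[1, 3, 4, 5], [2]], Q = [[1, 2, 3, 4], [5]].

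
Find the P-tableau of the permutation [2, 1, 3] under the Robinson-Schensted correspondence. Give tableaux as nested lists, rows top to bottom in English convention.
After inserting 2: P = [[2]].
After inserting 1: P = [[1], [2]].
After inserting 3: P = [[1, 3], [2]].

So P = [[1, 3], [2]].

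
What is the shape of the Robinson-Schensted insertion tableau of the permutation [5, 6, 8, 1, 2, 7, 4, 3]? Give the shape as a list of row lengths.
RSK row insertion gives P = [[1, 2, 3], [4, 6, 7], [5], [8]], which has shape [3, 3, 1, 1].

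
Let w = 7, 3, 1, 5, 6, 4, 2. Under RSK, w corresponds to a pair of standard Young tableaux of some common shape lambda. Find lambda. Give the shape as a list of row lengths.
[3, 2, 1, 1]

Row-insert each entry into an empty tableau.

After inserting 7: P = [[7]].
After inserting 3: P = [[3], [7]].
After inserting 1: P = [[1], [3], [7]].
After inserting 5: P = [[1, 5], [3], [7]].
After inserting 6: P = [[1, 5, 6], [3], [7]].
After inserting 4: P = [[1, 4, 6], [3, 5], [7]].
After inserting 2: P = [[1, 2, 6], [3, 4], [5], [7]].

The final insertion tableau P = [[1, 2, 6], [3, 4], [5], [7]] has shape [3, 2, 1, 1].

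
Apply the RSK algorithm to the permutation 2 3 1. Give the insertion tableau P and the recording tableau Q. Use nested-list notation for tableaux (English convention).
P = [[1, 3], [2]], Q = [[1, 2], [3]]

Insert each entry of the permutation into P by Schensted row insertion, recording in Q the position of each new cell.

Insert 2: appended to row 1. P = [[2]].
Insert 3: appended to row 1. P = [[2, 3]].
Insert 1: 1 bumps 2 from row 1; 2 starts row 2. P = [[1, 3], [2]].

So P = [[1, 3], [2]], Q = [[1, 2], [3]].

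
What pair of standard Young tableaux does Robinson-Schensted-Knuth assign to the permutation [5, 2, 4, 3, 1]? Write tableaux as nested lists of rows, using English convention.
P = [[1, 3], [2], [4], [5]], Q = [[1, 3], [2], [4], [5]]

Insert each entry of the permutation into P by Schensted row insertion, recording in Q the position of each new cell.

Insert 5: appended to row 1. P = [[5]].
Insert 2: 2 bumps 5 from row 1; 5 starts row 2. P = [[2], [5]].
Insert 4: appended to row 1. P = [[2, 4], [5]].
Insert 3: 3 bumps 4 from row 1; 4 bumps 5 from row 2; 5 starts row 3. P = [[2, 3], [4], [5]].
Insert 1: 1 bumps 2 from row 1; 2 bumps 4 from row 2; 4 bumps 5 from row 3; 5 starts row 4. P = [[1, 3], [2], [4], [5]].

So P = [[1, 3], [2], [4], [5]], Q = [[1, 3], [2], [4], [5]].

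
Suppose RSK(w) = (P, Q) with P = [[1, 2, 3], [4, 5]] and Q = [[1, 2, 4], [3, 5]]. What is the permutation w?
1 4 2 5 3

Reverse the RSK construction: for i from n down to 1, find the cell of Q containing i, remove the entry at that cell from P, and reverse-bump it up through P; the value ejected from row 1 is w(i).

Step i=5: Q has 5 at row 2, column 2; remove 5 from row 2 of P and reverse-bump: 5 enters row 1 and ejects 3. So w(5) = 3. P is now [[1, 2, 5], [4]].
Step i=4: Q has 4 at row 1, column 3; remove that cell from P, ejecting 5. So w(4) = 5. P is now [[1, 2], [4]].
Step i=3: Q has 3 at row 2, column 1; remove 4 from row 2 of P and reverse-bump: 4 enters row 1 and ejects 2. So w(3) = 2. P is now [[1, 4]].
Step i=2: Q has 2 at row 1, column 2; remove that cell from P, ejecting 4. So w(2) = 4. P is now [[1]].
Step i=1: Q has 1 at row 1, column 1; remove that cell from P, ejecting 1. So w(1) = 1. P is now [].

So w = 1 4 2 5 3.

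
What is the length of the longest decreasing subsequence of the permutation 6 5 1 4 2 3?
4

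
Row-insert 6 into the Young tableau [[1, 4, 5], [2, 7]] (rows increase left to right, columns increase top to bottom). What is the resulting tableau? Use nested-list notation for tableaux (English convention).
6 is larger than every entry of row 1, so it is appended to row 1. The new tableau is [[1, 4, 5, 6], [2, 7]].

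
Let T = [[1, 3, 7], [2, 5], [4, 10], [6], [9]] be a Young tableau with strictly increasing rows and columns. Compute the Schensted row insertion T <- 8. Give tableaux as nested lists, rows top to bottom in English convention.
[[1, 3, 7, 8], [2, 5], [4, 10], [6], [9]]

8 is larger than every entry of row 1, so it is appended to row 1. The new tableau is [[1, 3, 7, 8], [2, 5], [4, 10], [6], [9]].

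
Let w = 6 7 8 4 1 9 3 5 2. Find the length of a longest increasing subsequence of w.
4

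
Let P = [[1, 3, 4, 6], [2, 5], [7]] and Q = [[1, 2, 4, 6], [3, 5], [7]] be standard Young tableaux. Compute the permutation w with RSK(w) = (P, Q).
2 3 1 7 5 6 4

Reverse the RSK construction: for i from n down to 1, find the cell of Q containing i, remove the entry at that cell from P, and reverse-bump it up through P; the value ejected from row 1 is w(i).

Step i=7: Q has 7 at row 3, column 1; remove 7 from row 3 of P and reverse-bump: 7 enters row 2 and ejects 5; 5 enters row 1 and ejects 4. So w(7) = 4. P is now [[1, 3, 5, 6], [2, 7]].
Step i=6: Q has 6 at row 1, column 4; remove that cell from P, ejecting 6. So w(6) = 6. P is now [[1, 3, 5], [2, 7]].
Step i=5: Q has 5 at row 2, column 2; remove 7 from row 2 of P and reverse-bump: 7 enters row 1 and ejects 5. So w(5) = 5. P is now [[1, 3, 7], [2]].
Step i=4: Q has 4 at row 1, column 3; remove that cell from P, ejecting 7. So w(4) = 7. P is now [[1, 3], [2]].
Step i=3: Q has 3 at row 2, column 1; remove 2 from row 2 of P and reverse-bump: 2 enters row 1 and ejects 1. So w(3) = 1. P is now [[2, 3]].
Step i=2: Q has 2 at row 1, column 2; remove that cell from P, ejecting 3. So w(2) = 3. P is now [[2]].
Step i=1: Q has 1 at row 1, column 1; remove that cell from P, ejecting 2. So w(1) = 2. P is now [].

So w = 2 3 1 7 5 6 4.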